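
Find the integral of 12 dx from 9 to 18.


The integral of a constant k over [a, b] equals k * (b - a).
integral from 9 to 18 of 12 dx
= 12 * (18 - 9)
= 12 * 9
= 108

108


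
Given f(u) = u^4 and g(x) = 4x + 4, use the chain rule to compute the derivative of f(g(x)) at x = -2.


Using the chain rule: (f(g(x)))' = f'(g(x)) * g'(x)
First, find g(-2):
g(-2) = 4 * (-2) + 4 = -4
Next, f'(u) = 4u^3
And g'(x) = 4
So f'(g(-2)) * g'(-2)
= 4 * (-4)^3 * 4
= 4 * (-64) * 4
= -1024

-1024


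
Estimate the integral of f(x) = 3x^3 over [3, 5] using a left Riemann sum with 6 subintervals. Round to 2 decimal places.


Left Riemann sum uses left endpoints of each subinterval.
Interval: [3, 5], n = 6
dx = (5 - 3) / 6 = 1/3
Left endpoints: [3, 10/3, 11/3, 4, 13/3, 14/3]
f values: [81, 1000/9, 1331/9, 192, 2197/9, 2744/9]
Sum = dx * (sum of f values)
= 1/3 * 1081
= 1081/3 ≈ 360.33

360.33


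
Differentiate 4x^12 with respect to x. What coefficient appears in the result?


We apply the power rule: d/dx [ax^n] = a*n * x^(n-1)
d/dx [4x^12]
= 4 * 12 * x^(12-1)
= 48x^11
The coefficient is 48

48


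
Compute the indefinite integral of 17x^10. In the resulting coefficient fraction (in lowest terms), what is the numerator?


Apply the power rule for integration:
integral of ax^n dx = a/(n+1) * x^(n+1) + C
integral of 17x^10 dx
= 17/11 * x^11 + C
The coefficient in lowest terms is 17/11, and its numerator is 17

17


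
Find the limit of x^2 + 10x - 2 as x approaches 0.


Since polynomials are continuous, we use direct substitution.
lim(x->0) of x^2 + 10x - 2
= 1 * 0^2 + 10 * 0 - 2
= 0 + 0 - 2
= -2

-2


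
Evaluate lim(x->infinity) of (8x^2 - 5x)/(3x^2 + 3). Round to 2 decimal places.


For limits at infinity with equal-degree polynomials,
we compare leading coefficients.
Numerator leading term: 8x^2
Denominator leading term: 3x^2
Divide both by x^2:
lim = (8 - 5/x) / (3 + 3/x^2)
As x -> infinity, the 1/x and 1/x^2 terms vanish:
= 8/3 ≈ 2.67

2.67


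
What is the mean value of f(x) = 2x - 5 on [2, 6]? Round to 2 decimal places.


Average value = 1/(b-a) * integral from a to b of f(x) dx
First compute the integral of 2x - 5:
F(x) = x^2 - 5x
F(6) = 1 * 36 - 5 * 6 = 6
F(2) = 1 * 4 - 5 * 2 = -6
Integral = 6 - (-6) = 12
Average = 12 / (6 - 2) = 12 / 4
= 3 = 3.00

3.00


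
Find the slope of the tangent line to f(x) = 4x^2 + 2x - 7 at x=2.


The slope of the tangent line equals f'(x) at the point.
f(x) = 4x^2 + 2x - 7
f'(x) = 8x + 2
At x = 2:
f'(2) = 8 * 2 + 2
= 16 + 2
= 18

18


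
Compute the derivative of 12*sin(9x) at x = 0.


Apply the chain rule to differentiate 12*sin(9x):
d/dx [12*sin(9x)]
= 12 * cos(9x) * d/dx(9x)
= 12 * 9 * cos(9x)
= 108 * cos(9x)
Evaluate at x = 0:
= 108 * cos(0)
= 108 * 1
= 108

108


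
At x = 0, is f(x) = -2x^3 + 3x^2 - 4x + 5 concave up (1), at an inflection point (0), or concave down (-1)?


Concavity is determined by the sign of f''(x).
f(x) = -2x^3 + 3x^2 - 4x + 5
f'(x) = -6x^2 + 6x - 4
f''(x) = -12x + 6
f''(0) = -12 * 0 + 6
= 0 + 6
= 6
Since f''(0) > 0, the function is concave up (1)

1


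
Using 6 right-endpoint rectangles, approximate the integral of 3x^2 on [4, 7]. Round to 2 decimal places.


Right Riemann sum uses right endpoints of each subinterval.
Interval: [4, 7], n = 6
dx = (7 - 4) / 6 = 1/2
Right endpoints: [9/2, 5, 11/2, 6, 13/2, 7]
f values: [243/4, 75, 363/4, 108, 507/4, 147]
Sum = dx * (sum of f values)
= 1/2 * 2433/4
= 2433/8 ≈ 304.13

304.13


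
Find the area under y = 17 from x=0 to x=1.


The area under a constant function y = 17 is a rectangle.
Width = 1 - 0 = 1
Height = 17
Area = width * height
= 1 * 17
= 17

17


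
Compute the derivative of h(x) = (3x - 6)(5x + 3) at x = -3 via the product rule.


Let u(x) = 3x - 6 and v(x) = 5x + 3
u'(x) = 3
v'(x) = 5
Product rule: h'(x) = u'(x)*v(x) + u(x)*v'(x)
= 3 * (5x + 3) + (3x - 6) * 5
At x = -3:
u(-3) = 3 * (-3) - 6 = -15
v(-3) = 5 * (-3) + 3 = -12
h'(-3) = 3 * (-12) + (-15) * 5
= -36 - 75
= -111

-111


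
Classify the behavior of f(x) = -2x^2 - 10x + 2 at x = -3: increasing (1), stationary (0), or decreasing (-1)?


Compute f'(x) to determine behavior:
f'(x) = -4x - 10
f'(-3) = -4 * (-3) - 10
= 12 - 10
= 2
Since f'(-3) > 0, the function is increasing (1)

1


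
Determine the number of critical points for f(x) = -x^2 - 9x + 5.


Find where f'(x) = 0:
f'(x) = -2x - 9
Set f'(x) = 0:
-2x - 9 = 0
x = 9 / (-2) = -9/2
This is a linear equation in x, so there is exactly one solution.
Number of critical points: 1

1


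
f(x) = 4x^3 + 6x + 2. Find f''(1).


First derivative:
f'(x) = 12x^2 + 6
Second derivative:
f''(x) = 24x
Substitute x = 1:
f''(1) = 24 * 1 + 0
= 24 + 0
= 24

24


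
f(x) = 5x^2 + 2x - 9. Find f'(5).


Differentiate term by term using power and sum rules:
f(x) = 5x^2 + 2x - 9
f'(x) = 10x + 2
Substitute x = 5:
f'(5) = 10 * 5 + 2
= 50 + 2
= 52

52


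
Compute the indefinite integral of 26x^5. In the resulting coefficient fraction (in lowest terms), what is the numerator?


Apply the power rule for integration:
integral of ax^n dx = a/(n+1) * x^(n+1) + C
integral of 26x^5 dx
= 26/6 * x^6 + C
= 13/3 * x^6 + C
The coefficient in lowest terms is 13/3, and its numerator is 13

13


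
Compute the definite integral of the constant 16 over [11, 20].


The integral of a constant k over [a, b] equals k * (b - a).
integral from 11 to 20 of 16 dx
= 16 * (20 - 11)
= 16 * 9
= 144

144


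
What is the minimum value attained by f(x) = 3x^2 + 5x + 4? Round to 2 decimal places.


For a quadratic f(x) = ax^2 + bx + c with a > 0, the minimum is at the vertex.
Vertex x-coordinate: x = -b/(2a)
x = -(5) / (2 * 3)
x = -5/6
Substitute back to find the minimum value:
f(-5/6) = 3 * (-5/6)^2 + 5 * (-5/6) + 4
= 25/12 - 25/6 + 4
= 23/12 ≈ 1.92

1.92


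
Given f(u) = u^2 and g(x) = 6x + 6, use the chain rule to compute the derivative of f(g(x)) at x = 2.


Using the chain rule: (f(g(x)))' = f'(g(x)) * g'(x)
First, find g(2):
g(2) = 6 * 2 + 6 = 18
Next, f'(u) = 2u
And g'(x) = 6
So f'(g(2)) * g'(2)
= 2 * 18 * 6
= 216

216


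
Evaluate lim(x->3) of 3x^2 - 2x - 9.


Since polynomials are continuous, we use direct substitution.
lim(x->3) of 3x^2 - 2x - 9
= 3 * 3^2 - 2 * 3 - 9
= 27 - 6 - 9
= 12

12


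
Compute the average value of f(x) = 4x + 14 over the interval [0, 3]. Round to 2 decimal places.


Average value = 1/(b-a) * integral from a to b of f(x) dx
First compute the integral of 4x + 14:
F(x) = 2x^2 + 14x
F(3) = 2 * 9 + 14 * 3 = 60
F(0) = 2 * 0 + 14 * 0 = 0
Integral = 60 - 0 = 60
Average = 60 / (3 - 0) = 60 / 3
= 20 = 20.00

20.00


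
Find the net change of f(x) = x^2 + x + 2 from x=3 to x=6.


Net change = f(b) - f(a)
f(x) = x^2 + x + 2
Compute f(6):
f(6) = 1 * 6^2 + 1 * 6 + 2
= 36 + 6 + 2
= 44
Compute f(3):
f(3) = 1 * 3^2 + 1 * 3 + 2
= 9 + 3 + 2
= 14
Net change = 44 - 14 = 30

30


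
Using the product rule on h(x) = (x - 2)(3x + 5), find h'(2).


Let u(x) = x - 2 and v(x) = 3x + 5
u'(x) = 1
v'(x) = 3
Product rule: h'(x) = u'(x)*v(x) + u(x)*v'(x)
= 1 * (3x + 5) + (x - 2) * 3
At x = 2:
u(2) = 1 * 2 - 2 = 0
v(2) = 3 * 2 + 5 = 11
h'(2) = 1 * 11 + 0 * 3
= 11 + 0
= 11

11


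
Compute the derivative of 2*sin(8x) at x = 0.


Apply the chain rule to differentiate 2*sin(8x):
d/dx [2*sin(8x)]
= 2 * cos(8x) * d/dx(8x)
= 2 * 8 * cos(8x)
= 16 * cos(8x)
Evaluate at x = 0:
= 16 * cos(0)
= 16 * 1
= 16

16


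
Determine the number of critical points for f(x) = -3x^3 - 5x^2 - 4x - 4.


Find where f'(x) = 0:
f(x) = -3x^3 - 5x^2 - 4x - 4
f'(x) = -9x^2 - 10x - 4
This is a quadratic in x. Use the discriminant to count real roots.
Discriminant = (-10)^2 - 4 * (-9) * (-4)
= 100 - 144
= -44
Since discriminant < 0, f'(x) = 0 has no real solutions.
Number of critical points: 0

0


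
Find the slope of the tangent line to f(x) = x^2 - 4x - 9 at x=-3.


The slope of the tangent line equals f'(x) at the point.
f(x) = x^2 - 4x - 9
f'(x) = 2x - 4
At x = -3:
f'(-3) = 2 * (-3) - 4
= -6 - 4
= -10

-10


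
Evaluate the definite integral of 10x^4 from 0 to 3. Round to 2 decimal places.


Find the antiderivative of 10x^4:
F(x) = 10/5 * x^5
Apply the Fundamental Theorem of Calculus:
F(3) - F(0)
= 10/5 * 3^5 - 10/5 * 0^5
= 10/5 * (243 - 0)
= 10/5 * 243
= 486 = 486.00

486.00


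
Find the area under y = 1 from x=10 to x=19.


The area under a constant function y = 1 is a rectangle.
Width = 19 - 10 = 9
Height = 1
Area = width * height
= 9 * 1
= 9

9


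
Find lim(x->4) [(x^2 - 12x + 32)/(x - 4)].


Direct substitution gives 0/0, so we factor the numerator.
Factor: (x^2 - 12x + 32) = (x - 4)(x - 8)
Cancel the common factor (x - 4):
(x^2 - 12x + 32)/(x - 4) = (x - 8)
Now substitute x = 4:
= (4) - (8) = -4

-4


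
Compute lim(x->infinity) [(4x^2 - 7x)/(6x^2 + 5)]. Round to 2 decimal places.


For limits at infinity with equal-degree polynomials,
we compare leading coefficients.
Numerator leading term: 4x^2
Denominator leading term: 6x^2
Divide both by x^2:
lim = (4 - 7/x) / (6 + 5/x^2)
As x -> infinity, the 1/x and 1/x^2 terms vanish:
= 4/6 = 2/3 ≈ 0.67

0.67


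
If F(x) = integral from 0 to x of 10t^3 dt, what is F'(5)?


By the Fundamental Theorem of Calculus (Part 1):
If F(x) = integral from 0 to x of f(t) dt, then F'(x) = f(x)
Here f(t) = 10t^3
So F'(x) = 10x^3
Evaluate at x = 5:
F'(5) = 10 * 5^3
= 10 * 125
= 1250

1250


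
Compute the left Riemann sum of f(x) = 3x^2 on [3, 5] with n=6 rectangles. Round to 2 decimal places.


Left Riemann sum uses left endpoints of each subinterval.
Interval: [3, 5], n = 6
dx = (5 - 3) / 6 = 1/3
Left endpoints: [3, 10/3, 11/3, 4, 13/3, 14/3]
f values: [27, 100/3, 121/3, 48, 169/3, 196/3]
Sum = dx * (sum of f values)
= 1/3 * 811/3
= 811/9 ≈ 90.11

90.11


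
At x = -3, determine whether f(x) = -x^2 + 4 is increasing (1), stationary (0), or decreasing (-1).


Compute f'(x) to determine behavior:
f'(x) = -2x
f'(-3) = -2 * (-3) + 0
= 6 + 0
= 6
Since f'(-3) > 0, the function is increasing (1)

1


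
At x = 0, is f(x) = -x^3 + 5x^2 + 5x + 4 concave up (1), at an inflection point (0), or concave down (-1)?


Concavity is determined by the sign of f''(x).
f(x) = -x^3 + 5x^2 + 5x + 4
f'(x) = -3x^2 + 10x + 5
f''(x) = -6x + 10
f''(0) = -6 * 0 + 10
= 0 + 10
= 10
Since f''(0) > 0, the function is concave up (1)

1


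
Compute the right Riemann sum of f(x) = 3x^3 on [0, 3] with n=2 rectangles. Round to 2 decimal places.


Right Riemann sum uses right endpoints of each subinterval.
Interval: [0, 3], n = 2
dx = (3 - 0) / 2 = 3/2
Right endpoints: [3/2, 3]
f values: [81/8, 81]
Sum = dx * (sum of f values)
= 3/2 * 729/8
= 2187/16 ≈ 136.69

136.69


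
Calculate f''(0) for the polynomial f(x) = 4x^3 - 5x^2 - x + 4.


First derivative:
f'(x) = 12x^2 - 10x - 1
Second derivative:
f''(x) = 24x - 10
Substitute x = 0:
f''(0) = 24 * 0 - 10
= 0 - 10
= -10

-10


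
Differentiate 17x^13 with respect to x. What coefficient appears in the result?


We apply the power rule: d/dx [ax^n] = a*n * x^(n-1)
d/dx [17x^13]
= 17 * 13 * x^(13-1)
= 221x^12
The coefficient is 221

221


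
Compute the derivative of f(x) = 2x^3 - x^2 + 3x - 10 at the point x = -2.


Differentiate f(x) = 2x^3 - x^2 + 3x - 10 term by term:
f'(x) = 6x^2 - 2x + 3
Substitute x = -2:
f'(-2) = 6 * (-2)^2 - 2 * (-2) + 3
= 24 + 4 + 3
= 31

31


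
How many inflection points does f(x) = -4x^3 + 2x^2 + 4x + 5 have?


Inflection points occur where f''(x) = 0 and concavity changes.
f(x) = -4x^3 + 2x^2 + 4x + 5
f'(x) = -12x^2 + 4x + 4
f''(x) = -24x + 4
Set f''(x) = 0:
-24x + 4 = 0
x = -4 / (-24) = 1/6
Since f''(x) is linear (degree 1), it changes sign at this point.
Therefore there is exactly 1 inflection point.

1


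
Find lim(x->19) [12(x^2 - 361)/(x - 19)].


Direct substitution gives 0/0, so we factor the numerator.
Factor: 12(x^2 - 361) = 12 * (x - 19)(x + 19)
Cancel the common factor (x - 19):
12(x^2 - 361)/(x - 19) = 12 * (x + 19)
Now substitute x = 19:
= 12 * (19 + 19) = 456

456


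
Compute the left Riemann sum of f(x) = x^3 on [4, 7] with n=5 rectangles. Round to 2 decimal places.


Left Riemann sum uses left endpoints of each subinterval.
Interval: [4, 7], n = 5
dx = (7 - 4) / 5 = 3/5
Left endpoints: [4, 23/5, 26/5, 29/5, 32/5]
f values: [64, 12167/125, 17576/125, 24389/125, 32768/125]
Sum = dx * (sum of f values)
= 3/5 * 3796/5
= 11388/25 = 455.52

455.52


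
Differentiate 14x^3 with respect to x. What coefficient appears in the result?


We apply the power rule: d/dx [ax^n] = a*n * x^(n-1)
d/dx [14x^3]
= 14 * 3 * x^(3-1)
= 42x^2
The coefficient is 42

42


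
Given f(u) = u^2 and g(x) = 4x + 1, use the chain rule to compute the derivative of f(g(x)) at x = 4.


Using the chain rule: (f(g(x)))' = f'(g(x)) * g'(x)
First, find g(4):
g(4) = 4 * 4 + 1 = 17
Next, f'(u) = 2u
And g'(x) = 4
So f'(g(4)) * g'(4)
= 2 * 17 * 4
= 136

136


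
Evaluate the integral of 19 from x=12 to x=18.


The integral of a constant k over [a, b] equals k * (b - a).
integral from 12 to 18 of 19 dx
= 19 * (18 - 12)
= 19 * 6
= 114

114


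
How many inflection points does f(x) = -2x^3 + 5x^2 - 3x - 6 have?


Inflection points occur where f''(x) = 0 and concavity changes.
f(x) = -2x^3 + 5x^2 - 3x - 6
f'(x) = -6x^2 + 10x - 3
f''(x) = -12x + 10
Set f''(x) = 0:
-12x + 10 = 0
x = -10 / (-12) = 5/6
Since f''(x) is linear (degree 1), it changes sign at this point.
Therefore there is exactly 1 inflection point.

1


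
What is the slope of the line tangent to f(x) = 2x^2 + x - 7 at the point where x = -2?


The slope of the tangent line equals f'(x) at the point.
f(x) = 2x^2 + x - 7
f'(x) = 4x + 1
At x = -2:
f'(-2) = 4 * (-2) + 1
= -8 + 1
= -7

-7


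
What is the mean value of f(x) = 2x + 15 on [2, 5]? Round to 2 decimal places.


Average value = 1/(b-a) * integral from a to b of f(x) dx
First compute the integral of 2x + 15:
F(x) = x^2 + 15x
F(5) = 1 * 25 + 15 * 5 = 100
F(2) = 1 * 4 + 15 * 2 = 34
Integral = 100 - 34 = 66
Average = 66 / (5 - 2) = 66 / 3
= 22 = 22.00

22.00


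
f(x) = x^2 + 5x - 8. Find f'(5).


Differentiate term by term using power and sum rules:
f(x) = x^2 + 5x - 8
f'(x) = 2x + 5
Substitute x = 5:
f'(5) = 2 * 5 + 5
= 10 + 5
= 15

15


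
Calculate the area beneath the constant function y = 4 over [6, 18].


The area under a constant function y = 4 is a rectangle.
Width = 18 - 6 = 12
Height = 4
Area = width * height
= 12 * 4
= 48

48


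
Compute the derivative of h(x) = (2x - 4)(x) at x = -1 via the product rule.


Let u(x) = 2x - 4 and v(x) = x
u'(x) = 2
v'(x) = 1
Product rule: h'(x) = u'(x)*v(x) + u(x)*v'(x)
= 2 * (x) + (2x - 4) * 1
At x = -1:
u(-1) = 2 * (-1) - 4 = -6
v(-1) = 1 * (-1) + 0 = -1
h'(-1) = 2 * (-1) + (-6) * 1
= -2 - 6
= -8

-8


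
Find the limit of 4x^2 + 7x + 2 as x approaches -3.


Since polynomials are continuous, we use direct substitution.
lim(x->-3) of 4x^2 + 7x + 2
= 4 * (-3)^2 + 7 * (-3) + 2
= 36 - 21 + 2
= 17

17


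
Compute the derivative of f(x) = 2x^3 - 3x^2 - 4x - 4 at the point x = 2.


Differentiate f(x) = 2x^3 - 3x^2 - 4x - 4 term by term:
f'(x) = 6x^2 - 6x - 4
Substitute x = 2:
f'(2) = 6 * 2^2 - 6 * 2 - 4
= 24 - 12 - 4
= 8

8


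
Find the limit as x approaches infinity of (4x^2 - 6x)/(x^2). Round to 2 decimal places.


For limits at infinity with equal-degree polynomials,
we compare leading coefficients.
Numerator leading term: 4x^2
Denominator leading term: x^2
Divide both by x^2:
lim = (4 - 6/x) / (1)
As x -> infinity, the 1/x and 1/x^2 terms vanish:
= 4/1 = 4 = 4.00

4.00


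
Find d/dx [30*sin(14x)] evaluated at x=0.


Apply the chain rule to differentiate 30*sin(14x):
d/dx [30*sin(14x)]
= 30 * cos(14x) * d/dx(14x)
= 30 * 14 * cos(14x)
= 420 * cos(14x)
Evaluate at x = 0:
= 420 * cos(0)
= 420 * 1
= 420

420


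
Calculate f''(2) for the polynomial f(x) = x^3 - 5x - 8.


First derivative:
f'(x) = 3x^2 - 5
Second derivative:
f''(x) = 6x
Substitute x = 2:
f''(2) = 6 * 2 + 0
= 12 + 0
= 12

12


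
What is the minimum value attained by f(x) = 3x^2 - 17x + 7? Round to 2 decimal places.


For a quadratic f(x) = ax^2 + bx + c with a > 0, the minimum is at the vertex.
Vertex x-coordinate: x = -b/(2a)
x = -(-17) / (2 * 3)
x = 17/6
Substitute back to find the minimum value:
f(17/6) = 3 * (17/6)^2 - 17 * (17/6) + 7
= 289/12 - 289/6 + 7
= -205/12 ≈ -17.08

-17.08


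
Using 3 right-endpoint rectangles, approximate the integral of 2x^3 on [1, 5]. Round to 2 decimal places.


Right Riemann sum uses right endpoints of each subinterval.
Interval: [1, 5], n = 3
dx = (5 - 1) / 3 = 4/3
Right endpoints: [7/3, 11/3, 5]
f values: [686/27, 2662/27, 250]
Sum = dx * (sum of f values)
= 4/3 * 374
= 1496/3 ≈ 498.67

498.67


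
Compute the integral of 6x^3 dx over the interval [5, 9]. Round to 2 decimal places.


Find the antiderivative of 6x^3:
F(x) = 6/4 * x^4
Apply the Fundamental Theorem of Calculus:
F(9) - F(5)
= 6/4 * 9^4 - 6/4 * 5^4
= 6/4 * (6561 - 625)
= 6/4 * 5936
= 8904 = 8904.00

8904.00


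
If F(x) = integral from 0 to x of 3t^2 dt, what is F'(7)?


By the Fundamental Theorem of Calculus (Part 1):
If F(x) = integral from 0 to x of f(t) dt, then F'(x) = f(x)
Here f(t) = 3t^2
So F'(x) = 3x^2
Evaluate at x = 7:
F'(7) = 3 * 7^2
= 3 * 49
= 147

147


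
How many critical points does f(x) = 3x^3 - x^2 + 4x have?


Find where f'(x) = 0:
f(x) = 3x^3 - x^2 + 4x
f'(x) = 9x^2 - 2x + 4
This is a quadratic in x. Use the discriminant to count real roots.
Discriminant = (-2)^2 - 4 * 9 * 4
= 4 - 144
= -140
Since discriminant < 0, f'(x) = 0 has no real solutions.
Number of critical points: 0

0


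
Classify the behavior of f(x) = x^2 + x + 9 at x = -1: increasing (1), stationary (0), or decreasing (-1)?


Compute f'(x) to determine behavior:
f'(x) = 2x + 1
f'(-1) = 2 * (-1) + 1
= -2 + 1
= -1
Since f'(-1) < 0, the function is decreasing (-1)

-1


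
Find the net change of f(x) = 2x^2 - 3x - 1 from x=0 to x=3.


Net change = f(b) - f(a)
f(x) = 2x^2 - 3x - 1
Compute f(3):
f(3) = 2 * 3^2 - 3 * 3 - 1
= 18 - 9 - 1
= 8
Compute f(0):
f(0) = 2 * 0^2 - 3 * 0 - 1
= 0 + 0 - 1
= -1
Net change = 8 - (-1) = 9

9


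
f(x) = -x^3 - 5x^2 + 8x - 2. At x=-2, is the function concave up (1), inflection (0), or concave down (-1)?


Concavity is determined by the sign of f''(x).
f(x) = -x^3 - 5x^2 + 8x - 2
f'(x) = -3x^2 - 10x + 8
f''(x) = -6x - 10
f''(-2) = -6 * (-2) - 10
= 12 - 10
= 2
Since f''(-2) > 0, the function is concave up (1)

1


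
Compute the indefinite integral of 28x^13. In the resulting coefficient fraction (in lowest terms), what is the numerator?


Apply the power rule for integration:
integral of ax^n dx = a/(n+1) * x^(n+1) + C
integral of 28x^13 dx
= 28/14 * x^14 + C
= 2 * x^14 + C
The coefficient in lowest terms is 2 = 2/1, so its numerator is 2

2


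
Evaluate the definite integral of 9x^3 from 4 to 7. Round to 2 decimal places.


Find the antiderivative of 9x^3:
F(x) = 9/4 * x^4
Apply the Fundamental Theorem of Calculus:
F(7) - F(4)
= 9/4 * 7^4 - 9/4 * 4^4
= 9/4 * (2401 - 256)
= 9/4 * 2145
= 19305/4 = 4826.25

4826.25


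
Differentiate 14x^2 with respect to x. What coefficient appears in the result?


We apply the power rule: d/dx [ax^n] = a*n * x^(n-1)
d/dx [14x^2]
= 14 * 2 * x^(2-1)
= 28x
The coefficient is 28

28


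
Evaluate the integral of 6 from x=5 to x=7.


The integral of a constant k over [a, b] equals k * (b - a).
integral from 5 to 7 of 6 dx
= 6 * (7 - 5)
= 6 * 2
= 12

12


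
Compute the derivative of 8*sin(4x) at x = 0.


Apply the chain rule to differentiate 8*sin(4x):
d/dx [8*sin(4x)]
= 8 * cos(4x) * d/dx(4x)
= 8 * 4 * cos(4x)
= 32 * cos(4x)
Evaluate at x = 0:
= 32 * cos(0)
= 32 * 1
= 32

32


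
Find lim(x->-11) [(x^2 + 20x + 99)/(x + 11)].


Direct substitution gives 0/0, so we factor the numerator.
Factor: (x^2 + 20x + 99) = (x + 11)(x + 9)
Cancel the common factor (x + 11):
(x^2 + 20x + 99)/(x + 11) = (x + 9)
Now substitute x = -11:
= (-11) - (-9) = -2

-2


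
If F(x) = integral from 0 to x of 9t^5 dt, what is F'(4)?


By the Fundamental Theorem of Calculus (Part 1):
If F(x) = integral from 0 to x of f(t) dt, then F'(x) = f(x)
Here f(t) = 9t^5
So F'(x) = 9x^5
Evaluate at x = 4:
F'(4) = 9 * 4^5
= 9 * 1024
= 9216

9216


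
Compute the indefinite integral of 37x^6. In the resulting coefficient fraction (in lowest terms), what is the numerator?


Apply the power rule for integration:
integral of ax^n dx = a/(n+1) * x^(n+1) + C
integral of 37x^6 dx
= 37/7 * x^7 + C
The coefficient in lowest terms is 37/7, and its numerator is 37

37


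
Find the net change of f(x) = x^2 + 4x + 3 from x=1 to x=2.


Net change = f(b) - f(a)
f(x) = x^2 + 4x + 3
Compute f(2):
f(2) = 1 * 2^2 + 4 * 2 + 3
= 4 + 8 + 3
= 15
Compute f(1):
f(1) = 1 * 1^2 + 4 * 1 + 3
= 1 + 4 + 3
= 8
Net change = 15 - 8 = 7

7


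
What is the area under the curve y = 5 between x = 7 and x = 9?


The area under a constant function y = 5 is a rectangle.
Width = 9 - 7 = 2
Height = 5
Area = width * height
= 2 * 5
= 10

10


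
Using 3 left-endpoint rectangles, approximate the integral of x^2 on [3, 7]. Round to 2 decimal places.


Left Riemann sum uses left endpoints of each subinterval.
Interval: [3, 7], n = 3
dx = (7 - 3) / 3 = 4/3
Left endpoints: [3, 13/3, 17/3]
f values: [9, 169/9, 289/9]
Sum = dx * (sum of f values)
= 4/3 * 539/9
= 2156/27 ≈ 79.85

79.85


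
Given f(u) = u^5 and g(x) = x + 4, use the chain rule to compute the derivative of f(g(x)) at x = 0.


Using the chain rule: (f(g(x)))' = f'(g(x)) * g'(x)
First, find g(0):
g(0) = 1 * 0 + 4 = 4
Next, f'(u) = 5u^4
And g'(x) = 1
So f'(g(0)) * g'(0)
= 5 * 4^4 * 1
= 5 * 256 * 1
= 1280

1280


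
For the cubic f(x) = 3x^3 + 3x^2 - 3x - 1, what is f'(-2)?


Differentiate f(x) = 3x^3 + 3x^2 - 3x - 1 term by term:
f'(x) = 9x^2 + 6x - 3
Substitute x = -2:
f'(-2) = 9 * (-2)^2 + 6 * (-2) - 3
= 36 - 12 - 3
= 21

21


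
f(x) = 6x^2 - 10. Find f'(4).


Differentiate term by term using power and sum rules:
f(x) = 6x^2 - 10
f'(x) = 12x
Substitute x = 4:
f'(4) = 12 * 4 + 0
= 48 + 0
= 48

48


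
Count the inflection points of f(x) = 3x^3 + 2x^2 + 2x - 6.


Inflection points occur where f''(x) = 0 and concavity changes.
f(x) = 3x^3 + 2x^2 + 2x - 6
f'(x) = 9x^2 + 4x + 2
f''(x) = 18x + 4
Set f''(x) = 0:
18x + 4 = 0
x = -4 / 18 = -2/9
Since f''(x) is linear (degree 1), it changes sign at this point.
Therefore there is exactly 1 inflection point.

1


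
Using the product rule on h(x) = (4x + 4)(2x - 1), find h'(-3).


Let u(x) = 4x + 4 and v(x) = 2x - 1
u'(x) = 4
v'(x) = 2
Product rule: h'(x) = u'(x)*v(x) + u(x)*v'(x)
= 4 * (2x - 1) + (4x + 4) * 2
At x = -3:
u(-3) = 4 * (-3) + 4 = -8
v(-3) = 2 * (-3) - 1 = -7
h'(-3) = 4 * (-7) + (-8) * 2
= -28 - 16
= -44

-44


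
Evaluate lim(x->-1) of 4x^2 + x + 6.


Since polynomials are continuous, we use direct substitution.
lim(x->-1) of 4x^2 + x + 6
= 4 * (-1)^2 + 1 * (-1) + 6
= 4 - 1 + 6
= 9

9


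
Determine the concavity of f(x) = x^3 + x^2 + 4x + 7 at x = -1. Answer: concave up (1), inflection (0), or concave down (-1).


Concavity is determined by the sign of f''(x).
f(x) = x^3 + x^2 + 4x + 7
f'(x) = 3x^2 + 2x + 4
f''(x) = 6x + 2
f''(-1) = 6 * (-1) + 2
= -6 + 2
= -4
Since f''(-1) < 0, the function is concave down (-1)

-1


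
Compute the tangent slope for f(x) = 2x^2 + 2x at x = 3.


The slope of the tangent line equals f'(x) at the point.
f(x) = 2x^2 + 2x
f'(x) = 4x + 2
At x = 3:
f'(3) = 4 * 3 + 2
= 12 + 2
= 14

14


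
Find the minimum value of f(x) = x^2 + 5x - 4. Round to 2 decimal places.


For a quadratic f(x) = ax^2 + bx + c with a > 0, the minimum is at the vertex.
Vertex x-coordinate: x = -b/(2a)
x = -(5) / (2 * 1)
x = -5/2
Substitute back to find the minimum value:
f(-5/2) = 1 * (-5/2)^2 + 5 * (-5/2) - 4
= 25/4 - 25/2 - 4
= -41/4 = -10.25

-10.25


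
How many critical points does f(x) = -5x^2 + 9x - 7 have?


Find where f'(x) = 0:
f'(x) = -10x + 9
Set f'(x) = 0:
-10x + 9 = 0
x = -9 / (-10) = 9/10
This is a linear equation in x, so there is exactly one solution.
Number of critical points: 1

1


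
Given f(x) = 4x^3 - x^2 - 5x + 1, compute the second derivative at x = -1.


First derivative:
f'(x) = 12x^2 - 2x - 5
Second derivative:
f''(x) = 24x - 2
Substitute x = -1:
f''(-1) = 24 * (-1) - 2
= -24 - 2
= -26

-26


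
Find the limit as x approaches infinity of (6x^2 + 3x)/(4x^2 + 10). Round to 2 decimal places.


For limits at infinity with equal-degree polynomials,
we compare leading coefficients.
Numerator leading term: 6x^2
Denominator leading term: 4x^2
Divide both by x^2:
lim = (6 + 3/x) / (4 + 10/x^2)
As x -> infinity, the 1/x and 1/x^2 terms vanish:
= 6/4 = 3/2 = 1.50

1.50


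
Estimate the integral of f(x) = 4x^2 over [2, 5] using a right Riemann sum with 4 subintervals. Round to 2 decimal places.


Right Riemann sum uses right endpoints of each subinterval.
Interval: [2, 5], n = 4
dx = (5 - 2) / 4 = 3/4
Right endpoints: [11/4, 7/2, 17/4, 5]
f values: [121/4, 49, 289/4, 100]
Sum = dx * (sum of f values)
= 3/4 * 503/2
= 1509/8 ≈ 188.63

188.63


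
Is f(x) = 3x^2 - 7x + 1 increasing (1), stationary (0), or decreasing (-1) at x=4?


Compute f'(x) to determine behavior:
f'(x) = 6x - 7
f'(4) = 6 * 4 - 7
= 24 - 7
= 17
Since f'(4) > 0, the function is increasing (1)

1


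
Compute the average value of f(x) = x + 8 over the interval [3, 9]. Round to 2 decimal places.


Average value = 1/(b-a) * integral from a to b of f(x) dx
First compute the integral of x + 8:
F(x) = (1/2)x^2 + 8x
F(9) = 1/2 * 81 + 8 * 9 = 225/2
F(3) = 1/2 * 9 + 8 * 3 = 57/2
Integral = 225/2 - 57/2 = 84
Average = 84 / (9 - 3) = 84 / 6
= 14 = 14.00

14.00


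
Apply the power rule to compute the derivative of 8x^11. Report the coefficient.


We apply the power rule: d/dx [ax^n] = a*n * x^(n-1)
d/dx [8x^11]
= 8 * 11 * x^(11-1)
= 88x^10
The coefficient is 88

88


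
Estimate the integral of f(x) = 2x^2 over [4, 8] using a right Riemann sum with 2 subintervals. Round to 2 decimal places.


Right Riemann sum uses right endpoints of each subinterval.
Interval: [4, 8], n = 2
dx = (8 - 4) / 2 = 2
Right endpoints: [6, 8]
f values: [72, 128]
Sum = dx * (sum of f values)
= 2 * 200
= 400 = 400.00

400.00


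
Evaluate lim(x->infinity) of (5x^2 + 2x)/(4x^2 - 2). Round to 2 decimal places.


For limits at infinity with equal-degree polynomials,
we compare leading coefficients.
Numerator leading term: 5x^2
Denominator leading term: 4x^2
Divide both by x^2:
lim = (5 + 2/x) / (4 - 2/x^2)
As x -> infinity, the 1/x and 1/x^2 terms vanish:
= 5/4 = 1.25

1.25


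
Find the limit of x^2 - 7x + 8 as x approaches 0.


Since polynomials are continuous, we use direct substitution.
lim(x->0) of x^2 - 7x + 8
= 1 * 0^2 - 7 * 0 + 8
= 0 + 0 + 8
= 8

8


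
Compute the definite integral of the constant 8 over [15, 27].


The integral of a constant k over [a, b] equals k * (b - a).
integral from 15 to 27 of 8 dx
= 8 * (27 - 15)
= 8 * 12
= 96

96


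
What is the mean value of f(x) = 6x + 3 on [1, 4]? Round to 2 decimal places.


Average value = 1/(b-a) * integral from a to b of f(x) dx
First compute the integral of 6x + 3:
F(x) = 3x^2 + 3x
F(4) = 3 * 16 + 3 * 4 = 60
F(1) = 3 * 1 + 3 * 1 = 6
Integral = 60 - 6 = 54
Average = 54 / (4 - 1) = 54 / 3
= 18 = 18.00

18.00


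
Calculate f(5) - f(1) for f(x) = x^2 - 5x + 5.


Net change = f(b) - f(a)
f(x) = x^2 - 5x + 5
Compute f(5):
f(5) = 1 * 5^2 - 5 * 5 + 5
= 25 - 25 + 5
= 5
Compute f(1):
f(1) = 1 * 1^2 - 5 * 1 + 5
= 1 - 5 + 5
= 1
Net change = 5 - 1 = 4

4


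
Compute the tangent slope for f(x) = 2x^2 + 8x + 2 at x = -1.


The slope of the tangent line equals f'(x) at the point.
f(x) = 2x^2 + 8x + 2
f'(x) = 4x + 8
At x = -1:
f'(-1) = 4 * (-1) + 8
= -4 + 8
= 4

4


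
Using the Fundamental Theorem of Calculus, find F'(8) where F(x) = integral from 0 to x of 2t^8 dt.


By the Fundamental Theorem of Calculus (Part 1):
If F(x) = integral from 0 to x of f(t) dt, then F'(x) = f(x)
Here f(t) = 2t^8
So F'(x) = 2x^8
Evaluate at x = 8:
F'(8) = 2 * 8^8
= 2 * 16777216
= 33554432

33554432


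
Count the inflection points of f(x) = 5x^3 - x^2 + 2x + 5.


Inflection points occur where f''(x) = 0 and concavity changes.
f(x) = 5x^3 - x^2 + 2x + 5
f'(x) = 15x^2 - 2x + 2
f''(x) = 30x - 2
Set f''(x) = 0:
30x - 2 = 0
x = 2 / 30 = 1/15
Since f''(x) is linear (degree 1), it changes sign at this point.
Therefore there is exactly 1 inflection point.

1


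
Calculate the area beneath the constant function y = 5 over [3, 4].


The area under a constant function y = 5 is a rectangle.
Width = 4 - 3 = 1
Height = 5
Area = width * height
= 1 * 5
= 5

5


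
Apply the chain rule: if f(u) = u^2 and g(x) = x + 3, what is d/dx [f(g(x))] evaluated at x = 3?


Using the chain rule: (f(g(x)))' = f'(g(x)) * g'(x)
First, find g(3):
g(3) = 1 * 3 + 3 = 6
Next, f'(u) = 2u
And g'(x) = 1
So f'(g(3)) * g'(3)
= 2 * 6 * 1
= 12

12


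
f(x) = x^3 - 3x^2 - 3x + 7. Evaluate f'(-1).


Differentiate f(x) = x^3 - 3x^2 - 3x + 7 term by term:
f'(x) = 3x^2 - 6x - 3
Substitute x = -1:
f'(-1) = 3 * (-1)^2 - 6 * (-1) - 3
= 3 + 6 - 3
= 6

6


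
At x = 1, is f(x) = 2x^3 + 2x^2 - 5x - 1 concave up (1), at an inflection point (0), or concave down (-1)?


Concavity is determined by the sign of f''(x).
f(x) = 2x^3 + 2x^2 - 5x - 1
f'(x) = 6x^2 + 4x - 5
f''(x) = 12x + 4
f''(1) = 12 * 1 + 4
= 12 + 4
= 16
Since f''(1) > 0, the function is concave up (1)

1


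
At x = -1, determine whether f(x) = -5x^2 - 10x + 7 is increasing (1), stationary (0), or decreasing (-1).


Compute f'(x) to determine behavior:
f'(x) = -10x - 10
f'(-1) = -10 * (-1) - 10
= 10 - 10
= 0
Since f'(-1) = 0, the function is stationary (0)

0


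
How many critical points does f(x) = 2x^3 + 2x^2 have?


Find where f'(x) = 0:
f(x) = 2x^3 + 2x^2
f'(x) = 6x^2 + 4x
This is a quadratic in x. Use the discriminant to count real roots.
Discriminant = (4)^2 - 4 * 6 * 0
= 16 - 0
= 16
Since discriminant > 0, f'(x) = 0 has 2 real solutions.
Number of critical points: 2

2


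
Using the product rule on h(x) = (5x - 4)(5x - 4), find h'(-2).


Let u(x) = 5x - 4 and v(x) = 5x - 4
u'(x) = 5
v'(x) = 5
Product rule: h'(x) = u'(x)*v(x) + u(x)*v'(x)
= 5 * (5x - 4) + (5x - 4) * 5
At x = -2:
u(-2) = 5 * (-2) - 4 = -14
v(-2) = 5 * (-2) - 4 = -14
h'(-2) = 5 * (-14) + (-14) * 5
= -70 - 70
= -140

-140


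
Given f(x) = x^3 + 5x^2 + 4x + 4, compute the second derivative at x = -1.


First derivative:
f'(x) = 3x^2 + 10x + 4
Second derivative:
f''(x) = 6x + 10
Substitute x = -1:
f''(-1) = 6 * (-1) + 10
= -6 + 10
= 4

4


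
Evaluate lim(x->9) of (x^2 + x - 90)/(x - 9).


Direct substitution gives 0/0, so we factor the numerator.
Factor: (x^2 + x - 90) = (x - 9)(x + 10)
Cancel the common factor (x - 9):
(x^2 + x - 90)/(x - 9) = (x + 10)
Now substitute x = 9:
= (9) - (-10) = 19

19


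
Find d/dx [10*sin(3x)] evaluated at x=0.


Apply the chain rule to differentiate 10*sin(3x):
d/dx [10*sin(3x)]
= 10 * cos(3x) * d/dx(3x)
= 10 * 3 * cos(3x)
= 30 * cos(3x)
Evaluate at x = 0:
= 30 * cos(0)
= 30 * 1
= 30

30


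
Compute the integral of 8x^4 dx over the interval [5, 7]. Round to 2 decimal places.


Find the antiderivative of 8x^4:
F(x) = 8/5 * x^5
Apply the Fundamental Theorem of Calculus:
F(7) - F(5)
= 8/5 * 7^5 - 8/5 * 5^5
= 8/5 * (16807 - 3125)
= 8/5 * 13682
= 109456/5 = 21891.20

21891.20


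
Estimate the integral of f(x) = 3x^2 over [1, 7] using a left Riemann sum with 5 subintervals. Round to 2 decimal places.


Left Riemann sum uses left endpoints of each subinterval.
Interval: [1, 7], n = 5
dx = (7 - 1) / 5 = 6/5
Left endpoints: [1, 11/5, 17/5, 23/5, 29/5]
f values: [3, 363/25, 867/25, 1587/25, 2523/25]
Sum = dx * (sum of f values)
= 6/5 * 1083/5
= 6498/25 = 259.92

259.92


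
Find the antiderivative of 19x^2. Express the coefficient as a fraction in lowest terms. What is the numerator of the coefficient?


Apply the power rule for integration:
integral of ax^n dx = a/(n+1) * x^(n+1) + C
integral of 19x^2 dx
= 19/3 * x^3 + C
The coefficient in lowest terms is 19/3, and its numerator is 19

19


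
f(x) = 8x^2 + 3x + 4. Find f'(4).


Differentiate term by term using power and sum rules:
f(x) = 8x^2 + 3x + 4
f'(x) = 16x + 3
Substitute x = 4:
f'(4) = 16 * 4 + 3
= 64 + 3
= 67

67


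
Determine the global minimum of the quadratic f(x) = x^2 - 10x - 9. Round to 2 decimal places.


For a quadratic f(x) = ax^2 + bx + c with a > 0, the minimum is at the vertex.
Vertex x-coordinate: x = -b/(2a)
x = -(-10) / (2 * 1)
x = 10/2 = 5
Substitute back to find the minimum value:
f(5) = 1 * 5^2 - 10 * 5 - 9
= 25 - 50 - 9
= -34 = -34.00

-34.00


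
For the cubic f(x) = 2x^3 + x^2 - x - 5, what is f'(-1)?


Differentiate f(x) = 2x^3 + x^2 - x - 5 term by term:
f'(x) = 6x^2 + 2x - 1
Substitute x = -1:
f'(-1) = 6 * (-1)^2 + 2 * (-1) - 1
= 6 - 2 - 1
= 3

3


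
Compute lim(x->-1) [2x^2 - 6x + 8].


Since polynomials are continuous, we use direct substitution.
lim(x->-1) of 2x^2 - 6x + 8
= 2 * (-1)^2 - 6 * (-1) + 8
= 2 + 6 + 8
= 16

16


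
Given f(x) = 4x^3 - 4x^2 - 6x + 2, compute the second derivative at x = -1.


First derivative:
f'(x) = 12x^2 - 8x - 6
Second derivative:
f''(x) = 24x - 8
Substitute x = -1:
f''(-1) = 24 * (-1) - 8
= -24 - 8
= -32

-32


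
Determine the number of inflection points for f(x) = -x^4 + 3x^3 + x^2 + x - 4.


Inflection points occur where f''(x) = 0 and concavity changes.
f(x) = -x^4 + 3x^3 + x^2 + x - 4
f'(x) = -4x^3 + 9x^2 + 2x + 1
f''(x) = -12x^2 + 18x + 2
This is a quadratic in x. Use the discriminant to count real roots.
Discriminant = (18)^2 - 4 * (-12) * 2
= 324 - (-96)
= 420
Since discriminant > 0, f''(x) = 0 has 2 distinct real solutions.
A quadratic with two distinct real roots changes sign at each root, so concavity changes at both.
Number of inflection points: 2

2


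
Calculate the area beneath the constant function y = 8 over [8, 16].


The area under a constant function y = 8 is a rectangle.
Width = 16 - 8 = 8
Height = 8
Area = width * height
= 8 * 8
= 64

64


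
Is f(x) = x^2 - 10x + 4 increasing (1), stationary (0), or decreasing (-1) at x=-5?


Compute f'(x) to determine behavior:
f'(x) = 2x - 10
f'(-5) = 2 * (-5) - 10
= -10 - 10
= -20
Since f'(-5) < 0, the function is decreasing (-1)

-1


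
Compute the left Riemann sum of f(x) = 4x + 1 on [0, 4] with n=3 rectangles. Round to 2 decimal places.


Left Riemann sum uses left endpoints of each subinterval.
Interval: [0, 4], n = 3
dx = (4 - 0) / 3 = 4/3
Left endpoints: [0, 4/3, 8/3]
f values: [1, 19/3, 35/3]
Sum = dx * (sum of f values)
= 4/3 * 19
= 76/3 ≈ 25.33

25.33


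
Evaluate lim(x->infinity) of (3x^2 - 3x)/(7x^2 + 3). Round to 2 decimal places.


For limits at infinity with equal-degree polynomials,
we compare leading coefficients.
Numerator leading term: 3x^2
Denominator leading term: 7x^2
Divide both by x^2:
lim = (3 - 3/x) / (7 + 3/x^2)
As x -> infinity, the 1/x and 1/x^2 terms vanish:
= 3/7 ≈ 0.43

0.43


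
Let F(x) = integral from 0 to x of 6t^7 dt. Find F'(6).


By the Fundamental Theorem of Calculus (Part 1):
If F(x) = integral from 0 to x of f(t) dt, then F'(x) = f(x)
Here f(t) = 6t^7
So F'(x) = 6x^7
Evaluate at x = 6:
F'(6) = 6 * 6^7
= 6 * 279936
= 1679616

1679616


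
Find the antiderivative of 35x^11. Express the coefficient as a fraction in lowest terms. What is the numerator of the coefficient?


Apply the power rule for integration:
integral of ax^n dx = a/(n+1) * x^(n+1) + C
integral of 35x^11 dx
= 35/12 * x^12 + C
The coefficient in lowest terms is 35/12, and its numerator is 35

35


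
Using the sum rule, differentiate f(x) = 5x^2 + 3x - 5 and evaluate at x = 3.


Differentiate term by term using power and sum rules:
f(x) = 5x^2 + 3x - 5
f'(x) = 10x + 3
Substitute x = 3:
f'(3) = 10 * 3 + 3
= 30 + 3
= 33

33


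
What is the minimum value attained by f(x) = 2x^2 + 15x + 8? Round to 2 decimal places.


For a quadratic f(x) = ax^2 + bx + c with a > 0, the minimum is at the vertex.
Vertex x-coordinate: x = -b/(2a)
x = -(15) / (2 * 2)
x = -15/4
Substitute back to find the minimum value:
f(-15/4) = 2 * (-15/4)^2 + 15 * (-15/4) + 8
= 225/8 - 225/4 + 8
= -161/8 ≈ -20.13

-20.13


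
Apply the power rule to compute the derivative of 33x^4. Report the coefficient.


We apply the power rule: d/dx [ax^n] = a*n * x^(n-1)
d/dx [33x^4]
= 33 * 4 * x^(4-1)
= 132x^3
The coefficient is 132

132


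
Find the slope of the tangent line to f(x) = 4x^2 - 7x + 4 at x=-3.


The slope of the tangent line equals f'(x) at the point.
f(x) = 4x^2 - 7x + 4
f'(x) = 8x - 7
At x = -3:
f'(-3) = 8 * (-3) - 7
= -24 - 7
= -31

-31


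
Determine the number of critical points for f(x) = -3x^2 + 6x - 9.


Find where f'(x) = 0:
f'(x) = -6x + 6
Set f'(x) = 0:
-6x + 6 = 0
x = -6 / (-6) = 1
This is a linear equation in x, so there is exactly one solution.
Number of critical points: 1

1


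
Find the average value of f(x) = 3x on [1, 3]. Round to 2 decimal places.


Average value = 1/(b-a) * integral from a to b of f(x) dx
First compute the integral of 3x:
F(x) = (3/2)x^2
F(3) = 3/2 * 9 + 0 * 3 = 27/2
F(1) = 3/2 * 1 + 0 * 1 = 3/2
Integral = 27/2 - 3/2 = 12
Average = 12 / (3 - 1) = 12 / 2
= 6 = 6.00

6.00


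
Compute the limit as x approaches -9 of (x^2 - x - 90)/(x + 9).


Direct substitution gives 0/0, so we factor the numerator.
Factor: (x^2 - x - 90) = (x + 9)(x - 10)
Cancel the common factor (x + 9):
(x^2 - x - 90)/(x + 9) = (x - 10)
Now substitute x = -9:
= (-9) - (10) = -19

-19


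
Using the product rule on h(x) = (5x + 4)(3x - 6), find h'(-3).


Let u(x) = 5x + 4 and v(x) = 3x - 6
u'(x) = 5
v'(x) = 3
Product rule: h'(x) = u'(x)*v(x) + u(x)*v'(x)
= 5 * (3x - 6) + (5x + 4) * 3
At x = -3:
u(-3) = 5 * (-3) + 4 = -11
v(-3) = 3 * (-3) - 6 = -15
h'(-3) = 5 * (-15) + (-11) * 3
= -75 - 33
= -108

-108


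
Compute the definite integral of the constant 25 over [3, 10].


The integral of a constant k over [a, b] equals k * (b - a).
integral from 3 to 10 of 25 dx
= 25 * (10 - 3)
= 25 * 7
= 175

175


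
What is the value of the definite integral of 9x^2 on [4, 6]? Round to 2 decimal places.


Find the antiderivative of 9x^2:
F(x) = 9/3 * x^3
Apply the Fundamental Theorem of Calculus:
F(6) - F(4)
= 9/3 * 6^3 - 9/3 * 4^3
= 9/3 * (216 - 64)
= 9/3 * 152
= 456 = 456.00

456.00


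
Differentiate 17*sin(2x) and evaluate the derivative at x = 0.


Apply the chain rule to differentiate 17*sin(2x):
d/dx [17*sin(2x)]
= 17 * cos(2x) * d/dx(2x)
= 17 * 2 * cos(2x)
= 34 * cos(2x)
Evaluate at x = 0:
= 34 * cos(0)
= 34 * 1
= 34

34


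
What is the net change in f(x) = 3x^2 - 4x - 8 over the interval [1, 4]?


Net change = f(b) - f(a)
f(x) = 3x^2 - 4x - 8
Compute f(4):
f(4) = 3 * 4^2 - 4 * 4 - 8
= 48 - 16 - 8
= 24
Compute f(1):
f(1) = 3 * 1^2 - 4 * 1 - 8
= 3 - 4 - 8
= -9
Net change = 24 - (-9) = 33

33


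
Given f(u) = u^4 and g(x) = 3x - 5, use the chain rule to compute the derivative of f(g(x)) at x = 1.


Using the chain rule: (f(g(x)))' = f'(g(x)) * g'(x)
First, find g(1):
g(1) = 3 * 1 - 5 = -2
Next, f'(u) = 4u^3
And g'(x) = 3
So f'(g(1)) * g'(1)
= 4 * (-2)^3 * 3
= 4 * (-8) * 3
= -96

-96


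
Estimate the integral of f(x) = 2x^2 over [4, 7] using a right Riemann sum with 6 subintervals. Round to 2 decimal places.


Right Riemann sum uses right endpoints of each subinterval.
Interval: [4, 7], n = 6
dx = (7 - 4) / 6 = 1/2
Right endpoints: [9/2, 5, 11/2, 6, 13/2, 7]
f values: [81/2, 50, 121/2, 72, 169/2, 98]
Sum = dx * (sum of f values)
= 1/2 * 811/2
= 811/4 = 202.75

202.75


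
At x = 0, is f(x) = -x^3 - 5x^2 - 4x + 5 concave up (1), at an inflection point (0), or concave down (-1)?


Concavity is determined by the sign of f''(x).
f(x) = -x^3 - 5x^2 - 4x + 5
f'(x) = -3x^2 - 10x - 4
f''(x) = -6x - 10
f''(0) = -6 * 0 - 10
= 0 - 10
= -10
Since f''(0) < 0, the function is concave down (-1)

-1
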